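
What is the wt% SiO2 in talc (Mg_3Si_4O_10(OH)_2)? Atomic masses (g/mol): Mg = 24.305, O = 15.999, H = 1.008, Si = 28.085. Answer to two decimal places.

63.37 wt%

Molar mass of Mg_3Si_4O_10(OH)_2 = 3×24.305 + 4×28.085 + 12×15.999 + 2×1.008 = 379.259 g/mol.
Each formula unit contains 4 Si, equivalent to 4/1 = 4.0000 mol SiO2.
M(SiO2) = 1×28.085 + 2×15.999 = 60.083 g/mol.
Mass of SiO2 per formula unit = 4.0000 × 60.083 = 240.332 g.
SiO2 wt% = 240.332 / 379.259 × 100 = 63.37%.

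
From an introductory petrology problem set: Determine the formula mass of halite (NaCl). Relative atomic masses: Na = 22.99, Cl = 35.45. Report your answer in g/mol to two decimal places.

Na: 1 × 22.99 = 22.9900
Cl: 1 × 35.45 = 35.4500
Summing the contributions gives the formula mass.

58.44 g/mol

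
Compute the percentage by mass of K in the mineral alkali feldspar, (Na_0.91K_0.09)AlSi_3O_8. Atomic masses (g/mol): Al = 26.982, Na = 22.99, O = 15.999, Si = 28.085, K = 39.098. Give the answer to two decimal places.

Formula mass = 0.91*22.99 + 0.09*39.098 + 1*26.982 + 3*28.085 + 8*15.999 = 263.669 g/mol, of which 3.519 g is K.
So K makes up 3.519/263.669 = 0.0133 of the mass, i.e. 1.33%.

1.33 wt%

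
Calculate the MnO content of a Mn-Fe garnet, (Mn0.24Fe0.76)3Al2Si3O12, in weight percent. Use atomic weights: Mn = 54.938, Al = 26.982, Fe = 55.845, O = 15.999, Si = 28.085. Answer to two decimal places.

10.27 wt%

Molar mass of (Mn0.24Fe0.76)3Al2Si3O12 = 0.72·54.938 + 2.28·55.845 + 2·26.982 + 3·28.085 + 12·15.999 = 497.089 g/mol.
Each formula unit contains 0.72 Mn, equivalent to 0.72/1 = 0.7200 mol MnO.
M(MnO) = 1×54.938 + 1×15.999 = 70.937 g/mol.
Mass of MnO per formula unit = 0.7200 × 70.937 = 51.075 g.
MnO wt% = 51.075 / 497.089 × 100 = 10.27%.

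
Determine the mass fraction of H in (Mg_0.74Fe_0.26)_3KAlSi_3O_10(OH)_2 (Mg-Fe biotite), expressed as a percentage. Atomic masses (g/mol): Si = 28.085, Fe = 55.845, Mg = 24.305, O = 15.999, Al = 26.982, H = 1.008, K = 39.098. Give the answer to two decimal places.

Formula mass = 2.22×24.305 + 0.78×55.845 + 1×39.098 + 1×26.982 + 3×28.085 + 12×15.999 + 2×1.008 = 441.855 g/mol, of which 2.016 g is H.
So H makes up 2.016/441.855 = 0.0046 of the mass, i.e. 0.46%.

0.46 wt%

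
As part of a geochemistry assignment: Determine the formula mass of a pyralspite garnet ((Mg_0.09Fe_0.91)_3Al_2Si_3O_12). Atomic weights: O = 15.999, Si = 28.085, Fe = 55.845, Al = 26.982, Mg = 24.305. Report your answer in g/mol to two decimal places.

The formula mass is the sum 0.27·24.305 + 2.73·55.845 + 2·26.982 + 3·28.085 + 12·15.999.

489.23 g/mol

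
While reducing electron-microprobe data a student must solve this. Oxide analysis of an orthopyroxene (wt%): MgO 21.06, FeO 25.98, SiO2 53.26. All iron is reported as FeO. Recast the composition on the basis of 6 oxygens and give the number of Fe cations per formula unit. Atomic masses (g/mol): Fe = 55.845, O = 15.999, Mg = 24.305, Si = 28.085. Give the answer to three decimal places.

0.817 Fe apfu

21.06 wt% MgO ÷ 40.304 g/mol = 0.52253 mol, giving 0.52253 Mg and 0.52253 O.
25.98 wt% FeO ÷ 71.844 g/mol = 0.36162 mol, giving 0.36162 Fe and 0.36162 O.
53.26 wt% SiO2 ÷ 60.083 g/mol = 0.88644 mol, giving 0.88644 Si and 1.77288 O.
Oxygen sums to 2.65703; scaling by 6/2.65703 = 2.25816 puts the formula on 6 O.
Fe: 0.36162 × 2.25816 = 0.817 atoms per formula unit.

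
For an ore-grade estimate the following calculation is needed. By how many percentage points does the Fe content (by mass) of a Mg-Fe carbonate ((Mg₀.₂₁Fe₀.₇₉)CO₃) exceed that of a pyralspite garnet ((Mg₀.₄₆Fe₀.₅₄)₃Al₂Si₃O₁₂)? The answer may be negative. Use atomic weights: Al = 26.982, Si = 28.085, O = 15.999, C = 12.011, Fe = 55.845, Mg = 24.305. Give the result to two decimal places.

First mineral: 44.118 g Fe in 109.230 g formula = 40.39 wt% Fe.
Second mineral: 90.469 g Fe in 454.217 g formula = 19.92 wt% Fe.
40.39% − 19.92% gives a difference of 20.47 percentage points.

20.47 percentage points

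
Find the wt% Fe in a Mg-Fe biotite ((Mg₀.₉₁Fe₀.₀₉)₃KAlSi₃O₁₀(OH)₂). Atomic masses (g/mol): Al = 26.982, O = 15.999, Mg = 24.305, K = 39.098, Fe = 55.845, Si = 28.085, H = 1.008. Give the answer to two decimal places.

3.54 mass %

Molar mass of (Mg₀.₉₁Fe₀.₀₉)₃KAlSi₃O₁₀(OH)₂: 2.73·24.305 + 0.27·55.845 + 1·39.098 + 1·26.982 + 3·28.085 + 12·15.999 + 2·1.008 = 425.770 g/mol.
Mass of Fe per formula unit: 0.27 × 55.845 = 15.078 g.
Weight fraction Fe = 15.078 / 425.770 = 0.0354.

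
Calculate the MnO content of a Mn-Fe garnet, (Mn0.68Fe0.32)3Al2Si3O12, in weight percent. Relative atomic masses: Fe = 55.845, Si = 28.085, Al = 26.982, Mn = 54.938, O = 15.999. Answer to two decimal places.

29.18 wt%

Molar mass of (Mn0.68Fe0.32)3Al2Si3O12 = 2.04×54.938 + 0.96×55.845 + 2×26.982 + 3×28.085 + 12×15.999 = 495.892 g/mol.
Each formula unit contains 2.04 Mn, equivalent to 2.04/1 = 2.0400 mol MnO.
M(MnO) = 1×54.938 + 1×15.999 = 70.937 g/mol.
Mass of MnO per formula unit = 2.0400 × 70.937 = 144.711 g.
MnO wt% = 144.711 / 495.892 × 100 = 29.18%.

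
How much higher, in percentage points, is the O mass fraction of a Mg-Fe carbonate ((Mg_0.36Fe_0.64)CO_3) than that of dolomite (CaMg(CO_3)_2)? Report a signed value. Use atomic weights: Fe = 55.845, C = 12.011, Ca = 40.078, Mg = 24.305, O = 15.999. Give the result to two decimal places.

M((Mg_0.36Fe_0.64)CO_3) = 104.499 g/mol, so wt% O = 47.997/104.499 × 100 = 45.93%.
M(CaMg(CO_3)_2) = 184.399 g/mol, so wt% O = 95.994/184.399 × 100 = 52.06%.
45.93 − 52.06 = -6.13 pp.

-6.13 percentage points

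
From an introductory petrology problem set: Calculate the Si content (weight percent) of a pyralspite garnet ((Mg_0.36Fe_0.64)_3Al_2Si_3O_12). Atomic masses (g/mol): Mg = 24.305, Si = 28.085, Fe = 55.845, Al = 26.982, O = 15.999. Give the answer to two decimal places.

Formula mass = 1.08*24.305 + 1.92*55.845 + 2*26.982 + 3*28.085 + 12*15.999 = 463.679 g/mol, of which 84.255 g is Si.
So Si makes up 84.255/463.679 = 0.1817 of the mass, i.e. 18.17%.

18.17 weight percent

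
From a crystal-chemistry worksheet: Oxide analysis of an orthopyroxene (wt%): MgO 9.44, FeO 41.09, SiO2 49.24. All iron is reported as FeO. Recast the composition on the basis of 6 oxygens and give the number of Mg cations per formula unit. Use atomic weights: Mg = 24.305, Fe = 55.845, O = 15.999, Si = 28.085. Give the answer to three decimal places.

0.575 Mg apfu

MgO (M=40.304): mol = 0.23422; Mg = 0.23422, O = 0.23422.
FeO (M=71.844): mol = 0.57193; Fe = 0.57193, O = 0.57193.
SiO2 (M=60.083): mol = 0.81953; Si = 0.81953, O = 1.63906.
ΣO = 2.44521; factor = 6/ΣO = 2.45378.
Mg apfu = 0.23422 × 2.45378 = 0.575.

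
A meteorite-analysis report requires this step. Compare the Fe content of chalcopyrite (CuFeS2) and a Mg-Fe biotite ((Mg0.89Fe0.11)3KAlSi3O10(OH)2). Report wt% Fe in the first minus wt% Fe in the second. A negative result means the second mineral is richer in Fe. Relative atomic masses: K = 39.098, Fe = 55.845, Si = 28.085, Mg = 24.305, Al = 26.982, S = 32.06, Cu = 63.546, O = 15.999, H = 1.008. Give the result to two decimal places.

First mineral: 55.845 g Fe in 183.511 g formula = 30.43 wt% Fe.
Second mineral: 18.429 g Fe in 427.662 g formula = 4.31 wt% Fe.
30.43% − 4.31% gives a difference of 26.12 percentage points.

26.12 percentage points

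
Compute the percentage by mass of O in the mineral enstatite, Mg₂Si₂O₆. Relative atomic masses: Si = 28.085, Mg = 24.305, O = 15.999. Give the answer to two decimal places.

Molar mass of Mg₂Si₂O₆: 2*24.305 + 2*28.085 + 6*15.999 = 200.774 g/mol.
Mass of O per formula unit: 6 × 15.999 = 95.994 g.
Weight fraction O = 95.994 / 200.774 = 0.4781.

47.81 weight percent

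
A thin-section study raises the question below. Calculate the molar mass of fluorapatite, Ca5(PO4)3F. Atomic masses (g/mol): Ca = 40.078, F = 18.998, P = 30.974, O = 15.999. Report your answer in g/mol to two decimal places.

M = 5(40.078) + 3(30.974) + 12(15.999) + 1(18.998)

504.30 g/mol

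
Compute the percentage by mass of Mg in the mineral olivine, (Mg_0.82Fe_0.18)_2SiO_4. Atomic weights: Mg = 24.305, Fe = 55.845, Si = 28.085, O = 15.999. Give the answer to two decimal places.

Molar mass of (Mg_0.82Fe_0.18)_2SiO_4: 1.64·24.305 + 0.36·55.845 + 1·28.085 + 4·15.999 = 152.045 g/mol.
Mass of Mg per formula unit: 1.64 × 24.305 = 39.860 g.
Weight fraction Mg = 39.860 / 152.045 = 0.2622.

26.22 weight percent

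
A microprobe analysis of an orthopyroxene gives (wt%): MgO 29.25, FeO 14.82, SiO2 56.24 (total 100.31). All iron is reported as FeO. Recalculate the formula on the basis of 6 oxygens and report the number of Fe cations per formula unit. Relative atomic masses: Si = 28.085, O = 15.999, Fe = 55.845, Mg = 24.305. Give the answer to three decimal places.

MgO (M=40.304): mol = 0.72573; Mg = 0.72573, O = 0.72573.
FeO (M=71.844): mol = 0.20628; Fe = 0.20628, O = 0.20628.
SiO2 (M=60.083): mol = 0.93604; Si = 0.93604, O = 1.87208.
ΣO = 2.80409; factor = 6/ΣO = 2.13973.
Fe apfu = 0.20628 × 2.13973 = 0.441.

0.441 Fe apfu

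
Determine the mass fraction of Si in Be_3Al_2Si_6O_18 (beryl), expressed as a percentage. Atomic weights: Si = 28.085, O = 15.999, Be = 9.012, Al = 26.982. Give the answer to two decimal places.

31.35 wt%

Formula mass = 3*9.012 + 2*26.982 + 6*28.085 + 18*15.999 = 537.492 g/mol, of which 168.510 g is Si.
So Si makes up 168.510/537.492 = 0.3135 of the mass, i.e. 31.35%.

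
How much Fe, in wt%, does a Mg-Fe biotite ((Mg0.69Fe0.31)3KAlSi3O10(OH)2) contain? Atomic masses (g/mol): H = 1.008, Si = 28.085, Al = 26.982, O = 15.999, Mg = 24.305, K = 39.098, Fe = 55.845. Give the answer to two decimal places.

11.63 wt%

Molar mass of (Mg0.69Fe0.31)3KAlSi3O10(OH)2: 2.07×24.305 + 0.93×55.845 + 1×39.098 + 1×26.982 + 3×28.085 + 12×15.999 + 2×1.008 = 446.586 g/mol.
Mass of Fe per formula unit: 0.93 × 55.845 = 51.936 g.
Weight fraction Fe = 51.936 / 446.586 = 0.1163.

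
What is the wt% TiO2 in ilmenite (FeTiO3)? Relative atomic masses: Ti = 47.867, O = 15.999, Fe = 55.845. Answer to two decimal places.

52.64 wt%

Formula mass = 151.709 g/mol.
1 Ti → 1.0000 mol TiO2 per formula unit; M(TiO2) = 79.865, so TiO2 mass = 79.865 g.
79.865/151.709 × 100 = 52.64 wt%.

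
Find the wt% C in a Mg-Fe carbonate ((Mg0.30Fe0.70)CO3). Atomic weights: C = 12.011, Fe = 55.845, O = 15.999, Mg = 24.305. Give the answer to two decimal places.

M((Mg0.30Fe0.70)CO3) = 106.391 g/mol.
C contributes 1 × 12.011 = 12.011 g per mole.
12.011/106.391 = 0.1129 → 11.29%.

11.29 weight percent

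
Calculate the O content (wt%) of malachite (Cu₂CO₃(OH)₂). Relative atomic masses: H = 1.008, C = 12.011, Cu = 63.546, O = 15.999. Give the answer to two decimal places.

Formula mass = 2·63.546 + 1·12.011 + 5·15.999 + 2·1.008 = 221.114 g/mol, of which 79.995 g is O.
So O makes up 79.995/221.114 = 0.3618 of the mass, i.e. 36.18%.

36.18 wt%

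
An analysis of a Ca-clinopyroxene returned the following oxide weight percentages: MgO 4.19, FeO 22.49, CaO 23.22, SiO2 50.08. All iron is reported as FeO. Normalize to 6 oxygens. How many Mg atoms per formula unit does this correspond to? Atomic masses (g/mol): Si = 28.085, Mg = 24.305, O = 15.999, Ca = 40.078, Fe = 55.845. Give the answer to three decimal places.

MgO (M=40.304): mol = 0.10396; Mg = 0.10396, O = 0.10396.
FeO (M=71.844): mol = 0.31304; Fe = 0.31304, O = 0.31304.
CaO (M=56.077): mol = 0.41407; Ca = 0.41407, O = 0.41407.
SiO2 (M=60.083): mol = 0.83351; Si = 0.83351, O = 1.66702.
ΣO = 2.49809; factor = 6/ΣO = 2.40184.
Mg apfu = 0.10396 × 2.40184 = 0.250.

0.250 Mg apfu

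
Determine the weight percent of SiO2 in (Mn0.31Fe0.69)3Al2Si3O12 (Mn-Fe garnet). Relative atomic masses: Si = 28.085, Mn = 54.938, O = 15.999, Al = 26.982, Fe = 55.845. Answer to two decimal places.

36.27 wt%

Molar mass of (Mn0.31Fe0.69)3Al2Si3O12 = 0.93*54.938 + 2.07*55.845 + 2*26.982 + 3*28.085 + 12*15.999 = 496.898 g/mol.
Each formula unit contains 3 Si, equivalent to 3/1 = 3.0000 mol SiO2.
M(SiO2) = 1×28.085 + 2×15.999 = 60.083 g/mol.
Mass of SiO2 per formula unit = 3.0000 × 60.083 = 180.249 g.
SiO2 wt% = 180.249 / 496.898 × 100 = 36.27%.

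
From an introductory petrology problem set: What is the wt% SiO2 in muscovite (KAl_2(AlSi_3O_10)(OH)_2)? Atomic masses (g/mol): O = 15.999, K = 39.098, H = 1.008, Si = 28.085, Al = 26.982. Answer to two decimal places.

Molar mass of KAl_2(AlSi_3O_10)(OH)_2 = 1×39.098 + 3×26.982 + 3×28.085 + 12×15.999 + 2×1.008 = 398.303 g/mol.
Each formula unit contains 3 Si, equivalent to 3/1 = 3.0000 mol SiO2.
M(SiO2) = 1×28.085 + 2×15.999 = 60.083 g/mol.
Mass of SiO2 per formula unit = 3.0000 × 60.083 = 180.249 g.
SiO2 wt% = 180.249 / 398.303 × 100 = 45.25%.

45.25 wt%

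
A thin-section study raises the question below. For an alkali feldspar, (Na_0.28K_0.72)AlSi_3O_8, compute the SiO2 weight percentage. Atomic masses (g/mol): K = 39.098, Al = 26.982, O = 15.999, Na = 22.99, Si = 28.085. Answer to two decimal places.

65.83 wt%

Molar mass of (Na_0.28K_0.72)AlSi_3O_8 = 0.28*22.99 + 0.72*39.098 + 1*26.982 + 3*28.085 + 8*15.999 = 273.817 g/mol.
Each formula unit contains 3 Si, equivalent to 3/1 = 3.0000 mol SiO2.
M(SiO2) = 1×28.085 + 2×15.999 = 60.083 g/mol.
Mass of SiO2 per formula unit = 3.0000 × 60.083 = 180.249 g.
SiO2 wt% = 180.249 / 273.817 × 100 = 65.83%.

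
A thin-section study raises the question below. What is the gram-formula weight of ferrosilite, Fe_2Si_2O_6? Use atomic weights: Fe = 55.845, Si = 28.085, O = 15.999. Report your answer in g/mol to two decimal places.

263.85 g/mol

Fe: 2 × 55.845 = 111.6900
Si: 2 × 28.085 = 56.1700
O: 6 × 15.999 = 95.9940
Summing the contributions gives the formula mass.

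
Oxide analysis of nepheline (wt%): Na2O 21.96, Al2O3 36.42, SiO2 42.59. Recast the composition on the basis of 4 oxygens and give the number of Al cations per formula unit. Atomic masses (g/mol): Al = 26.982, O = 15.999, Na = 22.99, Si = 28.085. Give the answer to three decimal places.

1.005 Al apfu

Na2O (M=61.979): mol = 0.35431; Na = 0.70862, O = 0.35431.
Al2O3 (M=101.961): mol = 0.35720; Al = 0.71440, O = 1.07160.
SiO2 (M=60.083): mol = 0.70885; Si = 0.70885, O = 1.41770.
ΣO = 2.84361; factor = 4/ΣO = 1.40666.
Al apfu = 0.71440 × 1.40666 = 1.005.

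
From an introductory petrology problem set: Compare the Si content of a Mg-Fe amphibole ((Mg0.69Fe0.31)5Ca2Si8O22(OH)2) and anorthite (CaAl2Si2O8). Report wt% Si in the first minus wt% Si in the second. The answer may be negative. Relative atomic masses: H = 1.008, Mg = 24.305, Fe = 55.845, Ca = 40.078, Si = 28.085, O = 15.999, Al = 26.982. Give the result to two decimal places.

5.90 percentage points

First mineral: 224.680 g Si in 861.240 g formula = 26.09 wt% Si.
Second mineral: 56.170 g Si in 278.204 g formula = 20.19 wt% Si.
26.09% − 20.19% gives a difference of 5.90 percentage points.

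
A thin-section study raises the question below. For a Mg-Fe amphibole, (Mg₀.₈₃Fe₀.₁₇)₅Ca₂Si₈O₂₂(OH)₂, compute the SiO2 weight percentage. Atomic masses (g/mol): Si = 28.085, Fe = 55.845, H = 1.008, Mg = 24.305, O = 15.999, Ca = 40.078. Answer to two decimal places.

57.28 wt%

Molar mass of (Mg₀.₈₃Fe₀.₁₇)₅Ca₂Si₈O₂₂(OH)₂ = 4.15×24.305 + 0.85×55.845 + 2×40.078 + 8×28.085 + 24×15.999 + 2×1.008 = 839.162 g/mol.
Each formula unit contains 8 Si, equivalent to 8/1 = 8.0000 mol SiO2.
M(SiO2) = 1×28.085 + 2×15.999 = 60.083 g/mol.
Mass of SiO2 per formula unit = 8.0000 × 60.083 = 480.664 g.
SiO2 wt% = 480.664 / 839.162 × 100 = 57.28%.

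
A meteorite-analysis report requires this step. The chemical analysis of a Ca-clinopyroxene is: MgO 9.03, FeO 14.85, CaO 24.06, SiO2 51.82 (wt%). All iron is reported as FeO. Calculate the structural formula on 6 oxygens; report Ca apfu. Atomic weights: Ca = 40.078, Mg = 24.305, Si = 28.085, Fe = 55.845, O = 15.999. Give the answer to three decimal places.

MgO: 9.03/40.304 = 0.22405 mol → 0.22405 mol Mg, 0.22405 mol O.
FeO: 14.85/71.844 = 0.20670 mol → 0.20670 mol Fe, 0.20670 mol O.
CaO: 24.06/56.077 = 0.42905 mol → 0.42905 mol Ca, 0.42905 mol O.
SiO2: 51.82/60.083 = 0.86247 mol → 0.86247 mol Si, 1.72494 mol O.
Total oxygen = 2.58474 mol. Normalization factor = 6/2.58474 = 2.32132.
Ca per 6 O = 0.42905 × 2.32132 = 0.996.

0.996 Ca apfu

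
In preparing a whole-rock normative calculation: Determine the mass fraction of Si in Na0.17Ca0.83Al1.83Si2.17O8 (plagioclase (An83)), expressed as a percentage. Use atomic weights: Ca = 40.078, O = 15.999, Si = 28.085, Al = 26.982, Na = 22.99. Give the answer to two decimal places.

M(Na0.17Ca0.83Al1.83Si2.17O8) = 275.487 g/mol.
Si contributes 2.17 × 28.085 = 60.944 g per mole.
60.944/275.487 = 0.2212 → 22.12%.

22.12 weight percent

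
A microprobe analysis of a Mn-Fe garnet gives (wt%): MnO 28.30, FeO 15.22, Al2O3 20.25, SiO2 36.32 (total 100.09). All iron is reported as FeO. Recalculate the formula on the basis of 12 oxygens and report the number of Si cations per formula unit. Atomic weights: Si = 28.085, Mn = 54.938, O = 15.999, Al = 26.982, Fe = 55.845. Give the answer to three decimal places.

3.003 Si apfu

MnO: 28.30/70.937 = 0.39895 mol → 0.39895 mol Mn, 0.39895 mol O.
FeO: 15.22/71.844 = 0.21185 mol → 0.21185 mol Fe, 0.21185 mol O.
Al2O3: 20.25/101.961 = 0.19861 mol → 0.39722 mol Al, 0.59583 mol O.
SiO2: 36.32/60.083 = 0.60450 mol → 0.60450 mol Si, 1.20900 mol O.
Total oxygen = 2.41563 mol. Normalization factor = 12/2.41563 = 4.96765.
Si per 12 O = 0.60450 × 4.96765 = 3.003.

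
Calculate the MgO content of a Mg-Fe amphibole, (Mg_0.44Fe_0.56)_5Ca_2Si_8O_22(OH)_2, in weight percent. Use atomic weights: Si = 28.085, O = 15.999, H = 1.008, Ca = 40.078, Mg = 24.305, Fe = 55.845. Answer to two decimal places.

9.84 wt%

Molar mass of (Mg_0.44Fe_0.56)_5Ca_2Si_8O_22(OH)_2 = 2.20×24.305 + 2.80×55.845 + 2×40.078 + 8×28.085 + 24×15.999 + 2×1.008 = 900.665 g/mol.
Each formula unit contains 2.20 Mg, equivalent to 2.20/1 = 2.2000 mol MgO.
M(MgO) = 1×24.305 + 1×15.999 = 40.304 g/mol.
Mass of MgO per formula unit = 2.2000 × 40.304 = 88.669 g.
MgO wt% = 88.669 / 900.665 × 100 = 9.84%.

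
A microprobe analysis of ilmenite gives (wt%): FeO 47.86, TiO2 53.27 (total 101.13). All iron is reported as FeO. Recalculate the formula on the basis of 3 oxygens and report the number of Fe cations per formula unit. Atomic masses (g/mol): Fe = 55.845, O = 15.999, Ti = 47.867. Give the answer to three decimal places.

0.999 Fe apfu

FeO: 47.86/71.844 = 0.66617 mol → 0.66617 mol Fe, 0.66617 mol O.
TiO2: 53.27/79.865 = 0.66700 mol → 0.66700 mol Ti, 1.33400 mol O.
Total oxygen = 2.00017 mol. Normalization factor = 3/2.00017 = 1.49987.
Fe per 3 O = 0.66617 × 1.49987 = 0.999.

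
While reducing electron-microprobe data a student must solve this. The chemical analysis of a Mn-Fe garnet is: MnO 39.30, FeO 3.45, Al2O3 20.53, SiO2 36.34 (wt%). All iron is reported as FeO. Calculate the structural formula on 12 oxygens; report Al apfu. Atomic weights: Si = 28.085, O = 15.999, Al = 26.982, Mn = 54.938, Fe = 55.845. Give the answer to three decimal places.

MnO: 39.30/70.937 = 0.55401 mol → 0.55401 mol Mn, 0.55401 mol O.
FeO: 3.45/71.844 = 0.04802 mol → 0.04802 mol Fe, 0.04802 mol O.
Al2O3: 20.53/101.961 = 0.20135 mol → 0.40270 mol Al, 0.60405 mol O.
SiO2: 36.34/60.083 = 0.60483 mol → 0.60483 mol Si, 1.20966 mol O.
Total oxygen = 2.41574 mol. Normalization factor = 12/2.41574 = 4.96742.
Al per 12 O = 0.40270 × 4.96742 = 2.000.

2.000 Al apfu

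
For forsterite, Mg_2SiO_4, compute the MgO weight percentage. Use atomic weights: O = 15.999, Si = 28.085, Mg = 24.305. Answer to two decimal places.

57.29 wt%

Molar mass of Mg_2SiO_4 = 2*24.305 + 1*28.085 + 4*15.999 = 140.691 g/mol.
Each formula unit contains 2 Mg, equivalent to 2/1 = 2.0000 mol MgO.
M(MgO) = 1×24.305 + 1×15.999 = 40.304 g/mol.
Mass of MgO per formula unit = 2.0000 × 40.304 = 80.608 g.
MgO wt% = 80.608 / 140.691 × 100 = 57.29%.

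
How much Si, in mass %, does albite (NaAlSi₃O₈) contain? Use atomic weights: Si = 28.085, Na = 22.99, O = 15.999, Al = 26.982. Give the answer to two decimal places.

Formula mass = 1×22.99 + 1×26.982 + 3×28.085 + 8×15.999 = 262.219 g/mol, of which 84.255 g is Si.
So Si makes up 84.255/262.219 = 0.3213 of the mass, i.e. 32.13%.

32.13 mass %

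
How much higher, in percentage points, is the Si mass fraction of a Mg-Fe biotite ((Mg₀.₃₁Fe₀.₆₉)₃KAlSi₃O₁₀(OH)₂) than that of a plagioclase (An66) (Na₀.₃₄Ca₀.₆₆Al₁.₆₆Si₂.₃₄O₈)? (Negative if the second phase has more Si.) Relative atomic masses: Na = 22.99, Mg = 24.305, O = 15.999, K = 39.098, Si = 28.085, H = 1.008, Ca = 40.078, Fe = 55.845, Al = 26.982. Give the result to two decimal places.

-6.63 percentage points

M((Mg₀.₃₁Fe₀.₆₉)₃KAlSi₃O₁₀(OH)₂) = 482.542 g/mol, so wt% Si = 84.255/482.542 × 100 = 17.46%.
M(Na₀.₃₄Ca₀.₆₆Al₁.₆₆Si₂.₃₄O₈) = 272.769 g/mol, so wt% Si = 65.719/272.769 × 100 = 24.09%.
17.46 − 24.09 = -6.63 pp.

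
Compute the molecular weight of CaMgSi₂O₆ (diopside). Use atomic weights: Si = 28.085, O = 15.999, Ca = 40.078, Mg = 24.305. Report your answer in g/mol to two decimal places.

M = 1·40.078 + 1·24.305 + 2·28.085 + 6·15.999

216.55 g/mol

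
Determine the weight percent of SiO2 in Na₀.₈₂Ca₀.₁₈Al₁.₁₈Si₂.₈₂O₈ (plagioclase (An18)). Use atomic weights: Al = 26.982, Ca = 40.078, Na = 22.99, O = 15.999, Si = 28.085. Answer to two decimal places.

63.91 wt%

Molar mass of Na₀.₈₂Ca₀.₁₈Al₁.₁₈Si₂.₈₂O₈ = 0.82*22.99 + 0.18*40.078 + 1.18*26.982 + 2.82*28.085 + 8*15.999 = 265.096 g/mol.
Each formula unit contains 2.82 Si, equivalent to 2.82/1 = 2.8200 mol SiO2.
M(SiO2) = 1×28.085 + 2×15.999 = 60.083 g/mol.
Mass of SiO2 per formula unit = 2.8200 × 60.083 = 169.434 g.
SiO2 wt% = 169.434 / 265.096 × 100 = 63.91%.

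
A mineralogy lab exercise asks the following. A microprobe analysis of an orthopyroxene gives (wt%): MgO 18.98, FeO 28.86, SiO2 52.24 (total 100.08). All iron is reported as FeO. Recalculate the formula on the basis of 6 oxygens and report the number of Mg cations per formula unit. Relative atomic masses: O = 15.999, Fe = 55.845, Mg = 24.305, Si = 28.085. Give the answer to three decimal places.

MgO (M=40.304): mol = 0.47092; Mg = 0.47092, O = 0.47092.
FeO (M=71.844): mol = 0.40170; Fe = 0.40170, O = 0.40170.
SiO2 (M=60.083): mol = 0.86946; Si = 0.86946, O = 1.73892.
ΣO = 2.61154; factor = 6/ΣO = 2.29749.
Mg apfu = 0.47092 × 2.29749 = 1.082.

1.082 Mg apfu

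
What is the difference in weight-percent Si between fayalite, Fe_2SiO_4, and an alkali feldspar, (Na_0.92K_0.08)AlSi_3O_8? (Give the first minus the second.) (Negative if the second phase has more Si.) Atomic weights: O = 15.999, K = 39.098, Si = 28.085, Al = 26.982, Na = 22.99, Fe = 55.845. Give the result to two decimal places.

First mineral: 28.085 g Si in 203.771 g formula = 13.78 wt% Si.
Second mineral: 84.255 g Si in 263.508 g formula = 31.97 wt% Si.
13.78% − 31.97% gives a difference of -18.19 percentage points.

-18.19 percentage points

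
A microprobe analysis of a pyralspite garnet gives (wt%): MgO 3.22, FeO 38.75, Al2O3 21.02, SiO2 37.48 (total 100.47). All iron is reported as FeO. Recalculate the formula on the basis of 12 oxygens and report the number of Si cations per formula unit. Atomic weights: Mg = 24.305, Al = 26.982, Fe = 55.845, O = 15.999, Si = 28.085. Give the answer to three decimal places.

MgO (M=40.304): mol = 0.07989; Mg = 0.07989, O = 0.07989.
FeO (M=71.844): mol = 0.53936; Fe = 0.53936, O = 0.53936.
Al2O3 (M=101.961): mol = 0.20616; Al = 0.41232, O = 0.61848.
SiO2 (M=60.083): mol = 0.62380; Si = 0.62380, O = 1.24760.
ΣO = 2.48533; factor = 12/ΣO = 4.82833.
Si apfu = 0.62380 × 4.82833 = 3.012.

3.012 Si apfu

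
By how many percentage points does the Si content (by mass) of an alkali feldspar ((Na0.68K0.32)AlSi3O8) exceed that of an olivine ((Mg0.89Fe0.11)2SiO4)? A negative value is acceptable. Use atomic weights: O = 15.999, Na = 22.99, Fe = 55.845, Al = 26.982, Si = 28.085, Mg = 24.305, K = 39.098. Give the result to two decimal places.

First mineral: 84.255 g Si in 267.374 g formula = 31.51 wt% Si.
Second mineral: 28.085 g Si in 147.630 g formula = 19.02 wt% Si.
31.51% − 19.02% gives a difference of 12.49 percentage points.

12.49 percentage points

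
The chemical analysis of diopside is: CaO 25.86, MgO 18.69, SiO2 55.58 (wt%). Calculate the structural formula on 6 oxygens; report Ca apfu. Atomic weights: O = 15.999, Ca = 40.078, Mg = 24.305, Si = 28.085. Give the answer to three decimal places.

25.86 wt% CaO ÷ 56.077 g/mol = 0.46115 mol, giving 0.46115 Ca and 0.46115 O.
18.69 wt% MgO ÷ 40.304 g/mol = 0.46373 mol, giving 0.46373 Mg and 0.46373 O.
55.58 wt% SiO2 ÷ 60.083 g/mol = 0.92505 mol, giving 0.92505 Si and 1.85010 O.
Oxygen sums to 2.77498; scaling by 6/2.77498 = 2.16218 puts the formula on 6 O.
Ca: 0.46115 × 2.16218 = 0.997 atoms per formula unit.

0.997 Ca apfu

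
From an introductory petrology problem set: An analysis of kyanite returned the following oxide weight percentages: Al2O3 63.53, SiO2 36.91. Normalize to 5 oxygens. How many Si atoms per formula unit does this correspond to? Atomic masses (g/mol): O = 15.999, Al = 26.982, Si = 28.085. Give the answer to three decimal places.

0.992 Si apfu

63.53 wt% Al2O3 ÷ 101.961 g/mol = 0.62308 mol, giving 1.24616 Al and 1.86924 O.
36.91 wt% SiO2 ÷ 60.083 g/mol = 0.61432 mol, giving 0.61432 Si and 1.22864 O.
Oxygen sums to 3.09788; scaling by 5/3.09788 = 1.61401 puts the formula on 5 O.
Si: 0.61432 × 1.61401 = 0.992 atoms per formula unit.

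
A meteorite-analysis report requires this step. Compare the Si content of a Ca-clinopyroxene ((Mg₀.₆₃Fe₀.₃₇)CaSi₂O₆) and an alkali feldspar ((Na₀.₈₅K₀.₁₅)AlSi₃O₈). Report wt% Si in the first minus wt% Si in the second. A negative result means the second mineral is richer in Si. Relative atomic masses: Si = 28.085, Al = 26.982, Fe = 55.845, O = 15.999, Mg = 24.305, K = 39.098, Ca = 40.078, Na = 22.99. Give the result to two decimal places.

Si in (Mg₀.₆₃Fe₀.₃₇)CaSi₂O₆: molar mass 228.217 g/mol; 2×28.085 = 56.170 g → 24.61 wt%.
Si in (Na₀.₈₅K₀.₁₅)AlSi₃O₈: molar mass 264.635 g/mol; 3×28.085 = 84.255 g → 31.84 wt%.
Difference = 24.61 − 31.84 = -7.23 percentage points.

-7.23 percentage points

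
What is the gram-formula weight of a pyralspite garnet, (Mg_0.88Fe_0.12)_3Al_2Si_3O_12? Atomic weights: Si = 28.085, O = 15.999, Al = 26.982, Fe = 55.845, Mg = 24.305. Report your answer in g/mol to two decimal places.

M = 2.64(24.305) + 0.36(55.845) + 2(26.982) + 3(28.085) + 12(15.999)

414.48 g/mol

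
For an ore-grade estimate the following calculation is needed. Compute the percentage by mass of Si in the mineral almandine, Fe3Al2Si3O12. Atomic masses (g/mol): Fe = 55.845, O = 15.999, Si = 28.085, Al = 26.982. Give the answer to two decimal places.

16.93 mass %

Molar mass of Fe3Al2Si3O12: 3×55.845 + 2×26.982 + 3×28.085 + 12×15.999 = 497.742 g/mol.
Mass of Si per formula unit: 3 × 28.085 = 84.255 g.
Weight fraction Si = 84.255 / 497.742 = 0.1693.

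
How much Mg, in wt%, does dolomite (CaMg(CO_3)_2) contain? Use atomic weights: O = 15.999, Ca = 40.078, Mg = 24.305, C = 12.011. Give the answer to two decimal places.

M(CaMg(CO_3)_2) = 184.399 g/mol.
Mg contributes 1 × 24.305 = 24.305 g per mole.
24.305/184.399 = 0.1318 → 13.18%.

13.18 wt%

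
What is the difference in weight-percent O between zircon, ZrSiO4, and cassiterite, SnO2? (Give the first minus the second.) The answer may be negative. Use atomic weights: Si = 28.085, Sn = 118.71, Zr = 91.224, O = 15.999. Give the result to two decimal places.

First mineral: 63.996 g O in 183.305 g formula = 34.91 wt% O.
Second mineral: 31.998 g O in 150.708 g formula = 21.23 wt% O.
34.91% − 21.23% gives a difference of 13.68 percentage points.

13.68 percentage points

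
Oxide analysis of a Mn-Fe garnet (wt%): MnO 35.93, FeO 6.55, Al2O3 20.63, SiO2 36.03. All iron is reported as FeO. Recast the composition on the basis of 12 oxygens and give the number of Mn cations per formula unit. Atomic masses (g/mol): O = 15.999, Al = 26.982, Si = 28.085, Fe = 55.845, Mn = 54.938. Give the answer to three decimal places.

MnO (M=70.937): mol = 0.50651; Mn = 0.50651, O = 0.50651.
FeO (M=71.844): mol = 0.09117; Fe = 0.09117, O = 0.09117.
Al2O3 (M=101.961): mol = 0.20233; Al = 0.40466, O = 0.60699.
SiO2 (M=60.083): mol = 0.59967; Si = 0.59967, O = 1.19934.
ΣO = 2.40401; factor = 12/ΣO = 4.99166.
Mn apfu = 0.50651 × 4.99166 = 2.528.

2.528 Mn apfu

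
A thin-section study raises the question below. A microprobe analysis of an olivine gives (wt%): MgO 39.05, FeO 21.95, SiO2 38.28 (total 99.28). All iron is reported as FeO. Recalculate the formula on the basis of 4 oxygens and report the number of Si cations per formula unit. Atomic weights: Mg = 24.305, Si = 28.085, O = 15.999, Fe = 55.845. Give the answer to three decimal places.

1.000 Si apfu

MgO: 39.05/40.304 = 0.96889 mol → 0.96889 mol Mg, 0.96889 mol O.
FeO: 21.95/71.844 = 0.30552 mol → 0.30552 mol Fe, 0.30552 mol O.
SiO2: 38.28/60.083 = 0.63712 mol → 0.63712 mol Si, 1.27424 mol O.
Total oxygen = 2.54865 mol. Normalization factor = 4/2.54865 = 1.56946.
Si per 4 O = 0.63712 × 1.56946 = 1.000.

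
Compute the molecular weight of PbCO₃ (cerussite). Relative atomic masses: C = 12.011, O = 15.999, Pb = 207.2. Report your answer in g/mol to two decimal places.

The formula mass is the sum 1(207.2) + 1(12.011) + 3(15.999).

267.21 g/mol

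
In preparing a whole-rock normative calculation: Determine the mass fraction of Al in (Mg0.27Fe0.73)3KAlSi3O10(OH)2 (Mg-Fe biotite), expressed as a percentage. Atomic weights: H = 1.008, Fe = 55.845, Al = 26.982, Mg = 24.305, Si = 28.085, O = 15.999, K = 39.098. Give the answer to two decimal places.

Formula mass = 0.81×24.305 + 2.19×55.845 + 1×39.098 + 1×26.982 + 3×28.085 + 12×15.999 + 2×1.008 = 486.327 g/mol, of which 26.982 g is Al.
So Al makes up 26.982/486.327 = 0.0555 of the mass, i.e. 5.55%.

5.55 mass %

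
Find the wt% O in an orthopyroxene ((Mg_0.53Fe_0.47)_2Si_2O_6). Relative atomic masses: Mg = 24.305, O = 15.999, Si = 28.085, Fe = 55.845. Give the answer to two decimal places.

41.66 mass %

M((Mg_0.53Fe_0.47)_2Si_2O_6) = 230.422 g/mol.
O contributes 6 × 15.999 = 95.994 g per mole.
95.994/230.422 = 0.4166 → 41.66%.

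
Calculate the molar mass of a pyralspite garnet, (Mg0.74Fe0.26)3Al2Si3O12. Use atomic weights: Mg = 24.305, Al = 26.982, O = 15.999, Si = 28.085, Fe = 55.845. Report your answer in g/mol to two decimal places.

427.72 g/mol

The formula mass is the sum 2.22*24.305 + 0.78*55.845 + 2*26.982 + 3*28.085 + 12*15.999.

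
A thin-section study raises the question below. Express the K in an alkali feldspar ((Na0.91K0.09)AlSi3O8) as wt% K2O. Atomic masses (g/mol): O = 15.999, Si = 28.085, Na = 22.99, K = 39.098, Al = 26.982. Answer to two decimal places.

1.61 wt%

Molar mass of (Na0.91K0.09)AlSi3O8 = 0.91×22.99 + 0.09×39.098 + 1×26.982 + 3×28.085 + 8×15.999 = 263.669 g/mol.
Each formula unit contains 0.09 K, equivalent to 0.09/2 = 0.0450 mol K2O.
M(K2O) = 2×39.098 + 1×15.999 = 94.195 g/mol.
Mass of K2O per formula unit = 0.0450 × 94.195 = 4.239 g.
K2O wt% = 4.239 / 263.669 × 100 = 1.61%.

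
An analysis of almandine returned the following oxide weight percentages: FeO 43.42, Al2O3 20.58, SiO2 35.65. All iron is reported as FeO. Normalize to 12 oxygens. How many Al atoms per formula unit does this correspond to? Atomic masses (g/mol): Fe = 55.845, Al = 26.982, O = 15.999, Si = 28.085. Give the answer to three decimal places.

FeO (M=71.844): mol = 0.60437; Fe = 0.60437, O = 0.60437.
Al2O3 (M=101.961): mol = 0.20184; Al = 0.40368, O = 0.60552.
SiO2 (M=60.083): mol = 0.59335; Si = 0.59335, O = 1.18670.
ΣO = 2.39659; factor = 12/ΣO = 5.00711.
Al apfu = 0.40368 × 5.00711 = 2.021.

2.021 Al apfu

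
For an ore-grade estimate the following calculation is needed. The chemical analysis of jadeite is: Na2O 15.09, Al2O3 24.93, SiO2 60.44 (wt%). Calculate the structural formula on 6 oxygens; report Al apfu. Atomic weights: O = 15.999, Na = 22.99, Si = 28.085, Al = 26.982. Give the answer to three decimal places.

0.982 Al apfu

Na2O: 15.09/61.979 = 0.24347 mol → 0.48694 mol Na, 0.24347 mol O.
Al2O3: 24.93/101.961 = 0.24451 mol → 0.48902 mol Al, 0.73353 mol O.
SiO2: 60.44/60.083 = 1.00594 mol → 1.00594 mol Si, 2.01188 mol O.
Total oxygen = 2.98888 mol. Normalization factor = 6/2.98888 = 2.00744.
Al per 6 O = 0.48902 × 2.00744 = 0.982.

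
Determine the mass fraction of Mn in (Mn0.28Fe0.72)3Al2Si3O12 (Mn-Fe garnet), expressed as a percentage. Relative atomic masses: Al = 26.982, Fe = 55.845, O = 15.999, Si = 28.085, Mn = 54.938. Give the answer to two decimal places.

9.29 mass %

Formula mass = 0.84·54.938 + 2.16·55.845 + 2·26.982 + 3·28.085 + 12·15.999 = 496.980 g/mol, of which 46.148 g is Mn.
So Mn makes up 46.148/496.980 = 0.0929 of the mass, i.e. 9.29%.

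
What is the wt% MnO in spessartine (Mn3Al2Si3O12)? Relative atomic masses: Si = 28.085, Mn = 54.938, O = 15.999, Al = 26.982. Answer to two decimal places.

42.99 wt%

Formula mass = 495.021 g/mol.
3 Mn → 3.0000 mol MnO per formula unit; M(MnO) = 70.937, so MnO mass = 212.811 g.
212.811/495.021 × 100 = 42.99 wt%.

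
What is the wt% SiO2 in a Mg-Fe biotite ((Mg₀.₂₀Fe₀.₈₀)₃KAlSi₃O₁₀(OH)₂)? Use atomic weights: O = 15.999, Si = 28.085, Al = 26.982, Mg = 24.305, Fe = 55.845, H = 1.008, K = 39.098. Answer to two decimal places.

Formula mass = 492.950 g/mol.
3 Si → 3.0000 mol SiO2 per formula unit; M(SiO2) = 60.083, so SiO2 mass = 180.249 g.
180.249/492.950 × 100 = 36.57 wt%.

36.57 wt%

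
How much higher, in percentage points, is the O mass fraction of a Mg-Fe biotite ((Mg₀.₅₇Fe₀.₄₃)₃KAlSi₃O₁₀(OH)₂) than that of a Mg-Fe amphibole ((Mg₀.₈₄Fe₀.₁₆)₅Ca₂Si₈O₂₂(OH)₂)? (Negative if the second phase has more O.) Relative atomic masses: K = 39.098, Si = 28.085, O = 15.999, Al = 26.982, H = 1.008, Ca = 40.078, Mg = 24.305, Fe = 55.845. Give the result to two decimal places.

First mineral: 191.988 g O in 457.941 g formula = 41.92 wt% O.
Second mineral: 383.976 g O in 837.585 g formula = 45.84 wt% O.
41.92% − 45.84% gives a difference of -3.92 percentage points.

-3.92 percentage points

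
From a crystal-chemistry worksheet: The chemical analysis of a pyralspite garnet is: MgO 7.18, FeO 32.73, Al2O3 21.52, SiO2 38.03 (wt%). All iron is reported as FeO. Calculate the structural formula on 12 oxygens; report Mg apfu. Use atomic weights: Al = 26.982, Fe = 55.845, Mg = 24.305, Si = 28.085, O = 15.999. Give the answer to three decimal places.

0.844 Mg apfu

MgO (M=40.304): mol = 0.17815; Mg = 0.17815, O = 0.17815.
FeO (M=71.844): mol = 0.45557; Fe = 0.45557, O = 0.45557.
Al2O3 (M=101.961): mol = 0.21106; Al = 0.42212, O = 0.63318.
SiO2 (M=60.083): mol = 0.63296; Si = 0.63296, O = 1.26592.
ΣO = 2.53282; factor = 12/ΣO = 4.73780.
Mg apfu = 0.17815 × 4.73780 = 0.844.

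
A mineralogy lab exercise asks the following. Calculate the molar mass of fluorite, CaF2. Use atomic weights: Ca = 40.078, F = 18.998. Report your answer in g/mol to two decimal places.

78.07 g/mol

Ca: 1 × 40.078 = 40.0780
F: 2 × 18.998 = 37.9960
Summing the contributions gives the formula mass.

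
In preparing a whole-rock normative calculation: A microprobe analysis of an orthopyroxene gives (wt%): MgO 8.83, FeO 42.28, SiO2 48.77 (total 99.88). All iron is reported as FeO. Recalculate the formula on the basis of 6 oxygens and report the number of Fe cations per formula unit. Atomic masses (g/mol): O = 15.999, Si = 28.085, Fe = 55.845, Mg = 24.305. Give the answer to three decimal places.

MgO: 8.83/40.304 = 0.21908 mol → 0.21908 mol Mg, 0.21908 mol O.
FeO: 42.28/71.844 = 0.58850 mol → 0.58850 mol Fe, 0.58850 mol O.
SiO2: 48.77/60.083 = 0.81171 mol → 0.81171 mol Si, 1.62342 mol O.
Total oxygen = 2.43100 mol. Normalization factor = 6/2.43100 = 2.46812.
Fe per 6 O = 0.58850 × 2.46812 = 1.452.

1.452 Fe apfu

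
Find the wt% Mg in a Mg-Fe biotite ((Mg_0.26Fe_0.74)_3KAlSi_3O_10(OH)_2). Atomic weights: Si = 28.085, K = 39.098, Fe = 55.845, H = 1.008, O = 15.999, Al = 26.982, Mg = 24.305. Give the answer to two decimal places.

3.89 wt%

M((Mg_0.26Fe_0.74)_3KAlSi_3O_10(OH)_2) = 487.273 g/mol.
Mg contributes 0.78 × 24.305 = 18.958 g per mole.
18.958/487.273 = 0.0389 → 3.89%.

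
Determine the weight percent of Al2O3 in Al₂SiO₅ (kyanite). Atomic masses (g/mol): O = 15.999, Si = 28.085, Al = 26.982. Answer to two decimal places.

M(Al₂SiO₅) = 162.044 g/mol; M(Al2O3) = 101.961 g/mol.
Moles Al2O3 per formula unit = 2 Al ÷ 2 = 1.0000.
Al2O3 fraction = (1.0000 × 101.961) / 162.044 = 101.961/162.044 = 0.6292.

62.92 wt%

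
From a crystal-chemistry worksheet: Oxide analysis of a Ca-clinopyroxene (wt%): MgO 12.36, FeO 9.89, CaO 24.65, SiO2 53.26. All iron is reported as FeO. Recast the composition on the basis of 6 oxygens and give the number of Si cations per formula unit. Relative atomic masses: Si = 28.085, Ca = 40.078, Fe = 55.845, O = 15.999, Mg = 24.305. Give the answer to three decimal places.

2.002 Si apfu

MgO: 12.36/40.304 = 0.30667 mol → 0.30667 mol Mg, 0.30667 mol O.
FeO: 9.89/71.844 = 0.13766 mol → 0.13766 mol Fe, 0.13766 mol O.
CaO: 24.65/56.077 = 0.43957 mol → 0.43957 mol Ca, 0.43957 mol O.
SiO2: 53.26/60.083 = 0.88644 mol → 0.88644 mol Si, 1.77288 mol O.
Total oxygen = 2.65678 mol. Normalization factor = 6/2.65678 = 2.25837.
Si per 6 O = 0.88644 × 2.25837 = 2.002.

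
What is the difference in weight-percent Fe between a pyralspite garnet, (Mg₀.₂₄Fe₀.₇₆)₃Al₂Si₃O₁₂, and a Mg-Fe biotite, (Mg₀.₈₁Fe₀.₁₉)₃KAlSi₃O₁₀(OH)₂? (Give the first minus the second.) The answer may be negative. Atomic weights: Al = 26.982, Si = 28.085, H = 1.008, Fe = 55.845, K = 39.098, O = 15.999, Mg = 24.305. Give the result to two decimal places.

First mineral: 127.327 g Fe in 475.033 g formula = 26.80 wt% Fe.
Second mineral: 31.832 g Fe in 435.232 g formula = 7.31 wt% Fe.
26.80% − 7.31% gives a difference of 19.49 percentage points.

19.49 percentage points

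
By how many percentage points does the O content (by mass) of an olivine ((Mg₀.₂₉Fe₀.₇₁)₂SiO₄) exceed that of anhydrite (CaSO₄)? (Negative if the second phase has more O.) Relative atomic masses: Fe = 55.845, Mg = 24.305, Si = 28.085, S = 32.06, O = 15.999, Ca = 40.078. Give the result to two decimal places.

-12.51 percentage points

O in (Mg₀.₂₉Fe₀.₇₁)₂SiO₄: molar mass 185.478 g/mol; 4×15.999 = 63.996 g → 34.50 wt%.
O in CaSO₄: molar mass 136.134 g/mol; 4×15.999 = 63.996 g → 47.01 wt%.
Difference = 34.50 − 47.01 = -12.51 percentage points.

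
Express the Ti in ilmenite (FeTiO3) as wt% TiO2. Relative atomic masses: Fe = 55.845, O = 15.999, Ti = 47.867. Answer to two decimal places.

M(FeTiO3) = 151.709 g/mol; M(TiO2) = 79.865 g/mol.
Moles TiO2 per formula unit = 1 Ti ÷ 1 = 1.0000.
TiO2 fraction = (1.0000 × 79.865) / 151.709 = 79.865/151.709 = 0.5264.

52.64 wt%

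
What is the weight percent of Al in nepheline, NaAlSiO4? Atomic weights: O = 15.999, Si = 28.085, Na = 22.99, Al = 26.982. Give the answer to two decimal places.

18.99 weight percent

Molar mass of NaAlSiO4: 1×22.99 + 1×26.982 + 1×28.085 + 4×15.999 = 142.053 g/mol.
Mass of Al per formula unit: 1 × 26.982 = 26.982 g.
Weight fraction Al = 26.982 / 142.053 = 0.1899.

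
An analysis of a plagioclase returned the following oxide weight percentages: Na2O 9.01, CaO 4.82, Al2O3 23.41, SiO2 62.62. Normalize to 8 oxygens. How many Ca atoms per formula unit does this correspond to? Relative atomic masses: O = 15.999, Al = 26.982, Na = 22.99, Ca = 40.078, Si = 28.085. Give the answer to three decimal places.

Na2O: 9.01/61.979 = 0.14537 mol → 0.29074 mol Na, 0.14537 mol O.
CaO: 4.82/56.077 = 0.08595 mol → 0.08595 mol Ca, 0.08595 mol O.
Al2O3: 23.41/101.961 = 0.22960 mol → 0.45920 mol Al, 0.68880 mol O.
SiO2: 62.62/60.083 = 1.04222 mol → 1.04222 mol Si, 2.08444 mol O.
Total oxygen = 3.00456 mol. Normalization factor = 8/3.00456 = 2.66262.
Ca per 8 O = 0.08595 × 2.66262 = 0.229.

0.229 Ca apfu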